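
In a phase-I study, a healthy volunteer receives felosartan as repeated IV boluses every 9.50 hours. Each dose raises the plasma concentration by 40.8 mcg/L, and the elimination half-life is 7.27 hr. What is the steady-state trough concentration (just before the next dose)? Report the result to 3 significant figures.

k = ln 2 / 7.27 = 0.09534 hr⁻¹
Fraction remaining after one interval: e^(−kτ) = e^(−0.09534 × 9.50) = 0.4042
R = 1 / (1 − 0.4042) = 1.679
Css,max = 40.8 × 1.679 = 68.48 mcg/L
Css,min = Css,max × e^(−kτ) = 68.48 × 0.4042 ≈ 27.7 mcg/L

27.7 mcg/L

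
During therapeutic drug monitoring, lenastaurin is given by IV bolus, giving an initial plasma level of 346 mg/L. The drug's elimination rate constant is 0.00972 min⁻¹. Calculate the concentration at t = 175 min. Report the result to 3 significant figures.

C(t) = C₀ e^(−kt) = 346 × e^(−0.009720 × 175) = 346 × e^(−1.701) = 346 × 0.1825 ≈ 63.1 mg/L

63.1 mg/L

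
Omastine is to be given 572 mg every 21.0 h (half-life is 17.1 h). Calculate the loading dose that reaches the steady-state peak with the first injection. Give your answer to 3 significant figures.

k = ln 2 / 17.1 = 0.04053 h⁻¹
Accumulation ratio R = 1 / (1 − e^(−kτ)) = 1 / (1 − e^(−0.04053×21.0)) = 1 / (1 − 0.4269) = 1.745
Loading dose = maintenance dose × R = 572 × 1.745 ≈ 998 mg

998 mg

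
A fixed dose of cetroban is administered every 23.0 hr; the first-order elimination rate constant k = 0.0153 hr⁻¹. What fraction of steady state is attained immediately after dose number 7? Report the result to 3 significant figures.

0.915

f_n = 1 − e^(−nkτ) = 1 − e^(−7 × 0.01530 × 23.0) = 1 − e^(−2.463) = 1 − 0.08515 ≈ 0.915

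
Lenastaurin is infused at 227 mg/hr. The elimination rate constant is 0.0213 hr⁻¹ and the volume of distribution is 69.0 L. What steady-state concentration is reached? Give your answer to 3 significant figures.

154 µg/mL

CL = k · V = 0.0213 × 69.0 = 1.470 L/hr
Css = rate / CL = 227 / 1.470 ≈ 154 µg/mL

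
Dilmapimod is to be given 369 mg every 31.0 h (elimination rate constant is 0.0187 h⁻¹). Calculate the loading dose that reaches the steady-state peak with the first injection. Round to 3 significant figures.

839 mg

Accumulation ratio R = 1 / (1 − e^(−kτ)) = 1 / (1 − e^(−0.01870×31.0)) = 1 / (1 − 0.5601) = 2.273
Loading dose = maintenance dose × R = 369 × 2.273 ≈ 839 mg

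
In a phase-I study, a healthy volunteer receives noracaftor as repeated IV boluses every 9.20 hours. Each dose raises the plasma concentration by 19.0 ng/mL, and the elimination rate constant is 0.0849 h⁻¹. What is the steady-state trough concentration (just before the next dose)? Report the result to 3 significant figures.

16.0 ng/mL

Fraction remaining after one interval: e^(−kτ) = e^(−0.08490 × 9.20) = 0.4579
R = 1 / (1 − 0.4579) = 1.845
Css,max = 19.0 × 1.845 = 35.05 ng/mL
Css,min = Css,max × e^(−kτ) = 35.05 × 0.4579 ≈ 16.0 ng/mL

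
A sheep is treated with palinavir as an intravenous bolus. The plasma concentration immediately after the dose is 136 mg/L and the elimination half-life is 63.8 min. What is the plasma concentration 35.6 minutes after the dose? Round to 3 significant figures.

k = ln 2 / 63.8 = 0.01086 min⁻¹
C(t) = C₀ e^(−kt) = 136 × e^(−0.01086 × 35.6) = 136 × e^(−0.3868) = 136 × 0.6792 ≈ 92.4 mg/L

92.4 mg/L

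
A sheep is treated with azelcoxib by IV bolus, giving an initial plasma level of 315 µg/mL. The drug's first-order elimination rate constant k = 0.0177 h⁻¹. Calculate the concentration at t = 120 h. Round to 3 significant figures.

37.7 µg/mL

C(t) = C₀ e^(−kt) = 315 × e^(−0.01770 × 120) = 315 × e^(−2.124) = 315 × 0.1196 ≈ 37.7 µg/mL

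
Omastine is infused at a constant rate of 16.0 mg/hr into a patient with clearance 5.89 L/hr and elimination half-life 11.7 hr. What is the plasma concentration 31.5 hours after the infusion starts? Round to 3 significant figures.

Css = rate / CL = 16.0 / 5.89 = 2.716 mg/L
k = ln 2 / 11.7 = 0.05924 hr⁻¹
C(t) = Css (1 − e^(−kt)) = 2.716 × (1 − e^(−1.866)) = 2.716 × 0.8453 ≈ 2.30 mg/L

2.30 mg/L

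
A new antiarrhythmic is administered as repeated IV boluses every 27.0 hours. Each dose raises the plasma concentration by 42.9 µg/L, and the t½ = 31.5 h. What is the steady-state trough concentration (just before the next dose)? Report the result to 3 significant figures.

52.9 µg/L

k = ln 2 / 31.5 = 0.02200 h⁻¹
Fraction remaining after one interval: e^(−kτ) = e^(−0.02200 × 27.0) = 0.5520
R = 1 / (1 − 0.5520) = 2.232
Css,max = 42.9 × 2.232 = 95.77 µg/L
Css,min = Css,max × e^(−kτ) = 95.77 × 0.5520 ≈ 52.9 µg/L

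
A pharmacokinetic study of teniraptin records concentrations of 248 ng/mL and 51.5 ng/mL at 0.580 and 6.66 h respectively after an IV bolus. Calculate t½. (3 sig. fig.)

k = ln(C₁/C₂) / (t₂ − t₁) = ln(248/51.5) / (6.66 − 0.580)
  = 1.572 / 6.080 = 0.2585 h⁻¹
t½ = ln 2 / k = ln 2 / 0.2585 ≈ 2.68 hours

2.68 hours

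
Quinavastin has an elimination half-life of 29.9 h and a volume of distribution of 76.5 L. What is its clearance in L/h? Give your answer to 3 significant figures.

1.77 L/h

k = ln 2 / t½ = ln 2 / 29.9 = 0.02318 h⁻¹
CL = k · V = 0.02318 × 76.5 ≈ 1.77 L/h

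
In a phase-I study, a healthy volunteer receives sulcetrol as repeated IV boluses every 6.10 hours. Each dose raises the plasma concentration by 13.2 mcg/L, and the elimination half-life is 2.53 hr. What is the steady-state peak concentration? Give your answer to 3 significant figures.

k = ln 2 / 2.53 = 0.2740 hr⁻¹
Fraction remaining after one interval: e^(−kτ) = e^(−0.2740 × 6.10) = 0.1880
R = 1 / (1 − 0.1880) = 1.232
Css,max = 13.2 × 1.232 ≈ 16.3 mcg/L

16.3 mcg/L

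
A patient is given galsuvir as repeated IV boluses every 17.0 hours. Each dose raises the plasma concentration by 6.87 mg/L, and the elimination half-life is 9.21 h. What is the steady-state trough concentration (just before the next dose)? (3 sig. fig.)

k = ln 2 / 9.21 = 0.07526 h⁻¹
Fraction remaining after one interval: e^(−kτ) = e^(−0.07526 × 17.0) = 0.2782
R = 1 / (1 − 0.2782) = 1.385
Css,max = 6.87 × 1.385 = 9.518 mg/L
Css,min = Css,max × e^(−kτ) = 9.518 × 0.2782 ≈ 2.65 mg/L

2.65 mg/L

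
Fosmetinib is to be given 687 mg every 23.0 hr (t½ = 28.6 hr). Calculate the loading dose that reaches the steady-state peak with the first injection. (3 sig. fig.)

1610 mg

k = ln 2 / 28.6 = 0.02424 hr⁻¹
Accumulation ratio R = 1 / (1 − e^(−kτ)) = 1 / (1 − e^(−0.02424×23.0)) = 1 / (1 − 0.5727) = 2.340
Loading dose = maintenance dose × R = 687 × 2.340 ≈ 1610 mg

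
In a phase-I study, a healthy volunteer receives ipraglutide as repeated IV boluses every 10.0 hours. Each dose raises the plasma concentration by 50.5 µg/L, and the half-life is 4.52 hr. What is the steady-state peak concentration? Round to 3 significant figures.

k = ln 2 / 4.52 = 0.1534 hr⁻¹
Fraction remaining after one interval: e^(−kτ) = e^(−0.1534 × 10.0) = 0.2158
R = 1 / (1 − 0.2158) = 1.275
Css,max = 50.5 × 1.275 ≈ 64.4 µg/L

64.4 µg/L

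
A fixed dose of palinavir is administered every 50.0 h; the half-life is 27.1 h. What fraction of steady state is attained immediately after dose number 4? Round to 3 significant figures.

0.994

k = ln 2 / 27.1 = 0.02558 h⁻¹
f_n = 1 − e^(−nkτ) = 1 − e^(−4 × 0.02558 × 50.0) = 1 − e^(−5.115) = 1 − 0.006003 ≈ 0.994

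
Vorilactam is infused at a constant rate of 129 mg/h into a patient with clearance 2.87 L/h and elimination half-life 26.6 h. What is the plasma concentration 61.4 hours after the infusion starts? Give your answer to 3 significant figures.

Css = rate / CL = 129 / 2.87 = 44.95 mg/L
k = ln 2 / 26.6 = 0.02606 h⁻¹
C(t) = Css (1 − e^(−kt)) = 44.95 × (1 − e^(−1.600)) = 44.95 × 0.7981 ≈ 35.9 mg/L

35.9 mg/L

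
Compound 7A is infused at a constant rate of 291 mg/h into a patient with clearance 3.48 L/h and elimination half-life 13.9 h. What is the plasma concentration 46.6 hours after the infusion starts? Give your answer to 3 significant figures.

75.4 µg/mL

Css = rate / CL = 291 / 3.48 = 83.62 µg/mL
k = ln 2 / 13.9 = 0.04987 h⁻¹
C(t) = Css (1 − e^(−kt)) = 83.62 × (1 − e^(−2.324)) = 83.62 × 0.9021 ≈ 75.4 µg/mL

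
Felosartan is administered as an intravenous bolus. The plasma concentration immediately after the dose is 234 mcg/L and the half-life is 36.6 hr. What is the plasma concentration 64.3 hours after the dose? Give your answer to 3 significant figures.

69.2 mcg/L

k = ln 2 / 36.6 = 0.01894 hr⁻¹
64.3 hr is 1.757 half-lives, so C = 234 × (1/2)^1.757 = 234 × 0.2959 ≈ 69.2 mcg/L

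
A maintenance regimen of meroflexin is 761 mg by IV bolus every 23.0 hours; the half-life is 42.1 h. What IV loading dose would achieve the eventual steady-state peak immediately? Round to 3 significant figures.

k = ln 2 / 42.1 = 0.01646 h⁻¹
Accumulation ratio R = 1 / (1 − e^(−kτ)) = 1 / (1 − e^(−0.01646×23.0)) = 1 / (1 − 0.6848) = 3.172
Loading dose = maintenance dose × R = 761 × 3.172 ≈ 2410 mg

2410 mg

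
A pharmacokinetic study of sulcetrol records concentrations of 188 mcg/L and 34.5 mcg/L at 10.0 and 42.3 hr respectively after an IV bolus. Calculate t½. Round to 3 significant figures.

k = ln(C₁/C₂) / (t₂ − t₁) = ln(188/34.5) / (42.3 − 10.0)
  = 1.695 / 32.30 = 0.05249 hr⁻¹
t½ = ln 2 / k = ln 2 / 0.05249 ≈ 13.2 hours

13.2 hours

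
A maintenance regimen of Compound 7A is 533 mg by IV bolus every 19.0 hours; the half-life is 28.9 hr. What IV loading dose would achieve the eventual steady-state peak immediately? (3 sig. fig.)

k = ln 2 / 28.9 = 0.02398 hr⁻¹
Accumulation ratio R = 1 / (1 − e^(−kτ)) = 1 / (1 − e^(−0.02398×19.0)) = 1 / (1 − 0.6340) = 2.732
Loading dose = maintenance dose × R = 533 × 2.732 ≈ 1460 mg

1460 mg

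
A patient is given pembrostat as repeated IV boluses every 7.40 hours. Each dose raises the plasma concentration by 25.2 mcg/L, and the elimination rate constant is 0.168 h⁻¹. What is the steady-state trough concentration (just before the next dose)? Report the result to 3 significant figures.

10.2 mcg/L

Fraction remaining after one interval: e^(−kτ) = e^(−0.1680 × 7.40) = 0.2885
R = 1 / (1 − 0.2885) = 1.405
Css,max = 25.2 × 1.405 = 35.42 mcg/L
Css,min = Css,max × e^(−kτ) = 35.42 × 0.2885 ≈ 10.2 mcg/L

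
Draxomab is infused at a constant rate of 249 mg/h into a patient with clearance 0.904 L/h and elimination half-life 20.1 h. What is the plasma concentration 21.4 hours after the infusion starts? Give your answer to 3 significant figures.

144 µg/mL

Css = rate / CL = 249 / 0.904 = 275.4 µg/mL
k = ln 2 / 20.1 = 0.03448 h⁻¹
C(t) = Css (1 − e^(−kt)) = 275.4 × (1 − e^(−0.7380)) = 275.4 × 0.5219 ≈ 144 µg/mL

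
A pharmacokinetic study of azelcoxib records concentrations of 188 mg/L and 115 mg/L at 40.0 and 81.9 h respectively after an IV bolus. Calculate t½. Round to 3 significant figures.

59.1 hours

k = ln(C₁/C₂) / (t₂ − t₁) = ln(188/115) / (81.9 − 40.0)
  = 0.4915 / 41.90 = 0.01173 h⁻¹
t½ = ln 2 / k = ln 2 / 0.01173 ≈ 59.1 hours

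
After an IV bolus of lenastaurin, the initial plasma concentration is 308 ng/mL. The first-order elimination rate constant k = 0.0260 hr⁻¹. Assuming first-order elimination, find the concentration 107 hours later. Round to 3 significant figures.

19.1 ng/mL

C(t) = C₀ e^(−kt) = 308 × e^(−0.02600 × 107) = 308 × e^(−2.782) = 308 × 0.06191 ≈ 19.1 ng/mL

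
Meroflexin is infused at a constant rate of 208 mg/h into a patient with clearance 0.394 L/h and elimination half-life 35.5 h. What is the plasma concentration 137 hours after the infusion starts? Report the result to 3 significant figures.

Css = rate / CL = 208 / 0.394 = 527.9 µg/mL
k = ln 2 / 35.5 = 0.01953 h⁻¹
C(t) = Css (1 − e^(−kt)) = 527.9 × (1 − e^(−2.675)) = 527.9 × 0.9311 ≈ 492 µg/mL

492 µg/mL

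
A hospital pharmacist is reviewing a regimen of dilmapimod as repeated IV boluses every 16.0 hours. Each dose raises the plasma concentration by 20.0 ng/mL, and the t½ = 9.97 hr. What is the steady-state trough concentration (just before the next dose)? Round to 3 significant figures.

9.80 ng/mL

k = ln 2 / 9.97 = 0.06952 hr⁻¹
Fraction remaining after one interval: e^(−kτ) = e^(−0.06952 × 16.0) = 0.3288
R = 1 / (1 − 0.3288) = 1.490
Css,max = 20.0 × 1.490 = 29.80 ng/mL
Css,min = Css,max × e^(−kτ) = 29.80 × 0.3288 ≈ 9.80 ng/mL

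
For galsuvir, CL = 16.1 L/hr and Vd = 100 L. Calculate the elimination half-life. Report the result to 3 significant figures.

k = CL / V = 16.1 / 100 = 0.1610 hr⁻¹
t½ = ln 2 / k = ln 2 / 0.1610 ≈ 4.31 hours

4.31 hours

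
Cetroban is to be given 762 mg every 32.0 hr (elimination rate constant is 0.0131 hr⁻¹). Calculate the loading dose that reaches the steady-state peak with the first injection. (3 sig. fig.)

2230 mg

Accumulation ratio R = 1 / (1 − e^(−kτ)) = 1 / (1 − e^(−0.01310×32.0)) = 1 / (1 − 0.6576) = 2.920
Loading dose = maintenance dose × R = 762 × 2.920 ≈ 2230 mg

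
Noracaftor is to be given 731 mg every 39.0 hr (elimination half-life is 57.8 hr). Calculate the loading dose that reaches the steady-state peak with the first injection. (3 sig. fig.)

k = ln 2 / 57.8 = 0.01199 hr⁻¹
Accumulation ratio R = 1 / (1 − e^(−kτ)) = 1 / (1 − e^(−0.01199×39.0)) = 1 / (1 − 0.6264) = 2.677
Loading dose = maintenance dose × R = 731 × 2.677 ≈ 1960 mg

1960 mg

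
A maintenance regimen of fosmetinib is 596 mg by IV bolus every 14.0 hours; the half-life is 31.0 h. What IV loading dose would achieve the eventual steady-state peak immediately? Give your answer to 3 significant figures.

k = ln 2 / 31.0 = 0.02236 h⁻¹
Accumulation ratio R = 1 / (1 − e^(−kτ)) = 1 / (1 − e^(−0.02236×14.0)) = 1 / (1 − 0.7312) = 3.721
Loading dose = maintenance dose × R = 596 × 3.721 ≈ 2220 mg

2220 mg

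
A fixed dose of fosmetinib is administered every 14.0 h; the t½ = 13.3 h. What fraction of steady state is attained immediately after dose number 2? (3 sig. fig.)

0.768

k = ln 2 / 13.3 = 0.05212 h⁻¹
f_n = 1 − e^(−nkτ) = 1 − e^(−2 × 0.05212 × 14.0) = 1 − e^(−1.459) = 1 − 0.2324 ≈ 0.768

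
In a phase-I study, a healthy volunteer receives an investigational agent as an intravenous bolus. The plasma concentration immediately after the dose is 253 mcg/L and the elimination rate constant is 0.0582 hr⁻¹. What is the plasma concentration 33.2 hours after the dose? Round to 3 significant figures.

C(t) = C₀ e^(−kt) = 253 × e^(−0.05820 × 33.2) = 253 × e^(−1.932) = 253 × 0.1448 ≈ 36.6 mcg/L

36.6 mcg/L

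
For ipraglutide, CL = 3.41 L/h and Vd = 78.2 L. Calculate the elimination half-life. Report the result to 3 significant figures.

15.9 hours

k = CL / V = 3.41 / 78.2 = 0.04361 h⁻¹
t½ = ln 2 / k = ln 2 / 0.04361 ≈ 15.9 hours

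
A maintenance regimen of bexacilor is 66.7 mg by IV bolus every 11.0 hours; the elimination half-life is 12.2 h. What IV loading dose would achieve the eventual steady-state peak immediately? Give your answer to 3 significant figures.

144 mg

k = ln 2 / 12.2 = 0.05682 h⁻¹
Accumulation ratio R = 1 / (1 − e^(−kτ)) = 1 / (1 − e^(−0.05682×11.0)) = 1 / (1 − 0.5353) = 2.152
Loading dose = maintenance dose × R = 66.7 × 2.152 ≈ 144 mg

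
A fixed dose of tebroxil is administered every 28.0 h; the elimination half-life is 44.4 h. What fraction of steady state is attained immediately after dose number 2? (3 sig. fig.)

k = ln 2 / 44.4 = 0.01561 h⁻¹
f_n = 1 − e^(−nkτ) = 1 − e^(−2 × 0.01561 × 28.0) = 1 − e^(−0.8742) = 1 − 0.4172 ≈ 0.583

0.583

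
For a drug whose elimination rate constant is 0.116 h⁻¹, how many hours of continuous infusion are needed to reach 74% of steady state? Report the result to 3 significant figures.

11.6 hours

f = 1 − e^(−kt)  ⇒  t = −ln(1 − f) / k
t = −ln(1 − 0.74) / 0.1160 = 1.347 / 0.1160 ≈ 11.6 hours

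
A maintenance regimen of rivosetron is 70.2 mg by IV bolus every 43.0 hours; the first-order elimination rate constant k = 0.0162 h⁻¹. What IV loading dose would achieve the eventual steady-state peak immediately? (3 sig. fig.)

140 mg

Accumulation ratio R = 1 / (1 − e^(−kτ)) = 1 / (1 − e^(−0.01620×43.0)) = 1 / (1 − 0.4983) = 1.993
Loading dose = maintenance dose × R = 70.2 × 1.993 ≈ 140 mg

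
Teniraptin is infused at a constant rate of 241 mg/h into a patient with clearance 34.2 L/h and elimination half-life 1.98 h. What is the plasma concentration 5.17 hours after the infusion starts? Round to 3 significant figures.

Css = rate / CL = 241 / 34.2 = 7.047 µg/mL
k = ln 2 / 1.98 = 0.3501 h⁻¹
C(t) = Css (1 − e^(−kt)) = 7.047 × (1 − e^(−1.810)) = 7.047 × 0.8363 ≈ 5.89 µg/mL

5.89 µg/mL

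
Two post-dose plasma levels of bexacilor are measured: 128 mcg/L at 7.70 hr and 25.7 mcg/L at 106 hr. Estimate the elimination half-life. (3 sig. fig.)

k = ln(C₁/C₂) / (t₂ − t₁) = ln(128/25.7) / (106 − 7.70)
  = 1.606 / 98.30 = 0.01633 hr⁻¹
t½ = ln 2 / k = ln 2 / 0.01633 ≈ 42.4 hours

42.4 hours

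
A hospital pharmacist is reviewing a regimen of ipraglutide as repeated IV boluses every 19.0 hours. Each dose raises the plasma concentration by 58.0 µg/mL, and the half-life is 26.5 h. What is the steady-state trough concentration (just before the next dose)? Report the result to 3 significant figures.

k = ln 2 / 26.5 = 0.02616 h⁻¹
Fraction remaining after one interval: e^(−kτ) = e^(−0.02616 × 19.0) = 0.6084
R = 1 / (1 − 0.6084) = 2.553
Css,max = 58.0 × 2.553 = 148.1 µg/mL
Css,min = Css,max × e^(−kτ) = 148.1 × 0.6084 ≈ 90.1 µg/mL

90.1 µg/mL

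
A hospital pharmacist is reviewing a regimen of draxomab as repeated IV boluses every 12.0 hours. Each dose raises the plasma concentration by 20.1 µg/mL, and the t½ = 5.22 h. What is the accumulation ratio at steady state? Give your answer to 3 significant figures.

1.26

k = ln 2 / 5.22 = 0.1328 h⁻¹
Fraction remaining after one interval: e^(−kτ) = e^(−0.1328 × 12.0) = 0.2032
R = 1 / (1 − 0.2032) = 1 / 0.7968 ≈ 1.26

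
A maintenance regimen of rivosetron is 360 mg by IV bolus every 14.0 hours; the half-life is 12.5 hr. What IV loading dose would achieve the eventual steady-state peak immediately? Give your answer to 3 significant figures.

667 mg

k = ln 2 / 12.5 = 0.05545 hr⁻¹
Accumulation ratio R = 1 / (1 − e^(−kτ)) = 1 / (1 − e^(−0.05545×14.0)) = 1 / (1 − 0.4601) = 1.852
Loading dose = maintenance dose × R = 360 × 1.852 ≈ 667 mg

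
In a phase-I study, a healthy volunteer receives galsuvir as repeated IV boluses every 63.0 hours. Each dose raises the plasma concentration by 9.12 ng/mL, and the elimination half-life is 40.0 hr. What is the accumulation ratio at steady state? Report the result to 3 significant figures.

1.51

k = ln 2 / 40.0 = 0.01733 hr⁻¹
Fraction remaining after one interval: e^(−kτ) = e^(−0.01733 × 63.0) = 0.3356
R = 1 / (1 − 0.3356) = 1 / 0.6644 ≈ 1.51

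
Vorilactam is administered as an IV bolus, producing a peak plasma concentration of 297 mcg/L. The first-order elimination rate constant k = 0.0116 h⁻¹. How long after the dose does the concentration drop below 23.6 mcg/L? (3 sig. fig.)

218 hours

C(t) = C₀ e^(−kt)  ⇒  t = ln(C₀/C) / k
t = ln(297/23.6) / 0.01160 = 2.532 / 0.01160 ≈ 218 hours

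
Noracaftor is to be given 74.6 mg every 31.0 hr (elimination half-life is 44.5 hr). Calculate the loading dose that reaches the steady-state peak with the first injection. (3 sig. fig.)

k = ln 2 / 44.5 = 0.01558 hr⁻¹
Accumulation ratio R = 1 / (1 − e^(−kτ)) = 1 / (1 − e^(−0.01558×31.0)) = 1 / (1 − 0.6170) = 2.611
Loading dose = maintenance dose × R = 74.6 × 2.611 ≈ 195 mg

195 mg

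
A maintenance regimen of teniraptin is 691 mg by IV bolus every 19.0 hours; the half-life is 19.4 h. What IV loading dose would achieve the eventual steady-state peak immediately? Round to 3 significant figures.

1400 mg

k = ln 2 / 19.4 = 0.03573 h⁻¹
Accumulation ratio R = 1 / (1 − e^(−kτ)) = 1 / (1 − e^(−0.03573×19.0)) = 1 / (1 − 0.5072) = 2.029
Loading dose = maintenance dose × R = 691 × 2.029 ≈ 1400 mg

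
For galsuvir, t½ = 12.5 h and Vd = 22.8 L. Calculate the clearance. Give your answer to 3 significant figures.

k = ln 2 / t½ = ln 2 / 12.5 = 0.05545 h⁻¹
CL = k · V = 0.05545 × 22.8 ≈ 1.26 L/h

1.26 L/h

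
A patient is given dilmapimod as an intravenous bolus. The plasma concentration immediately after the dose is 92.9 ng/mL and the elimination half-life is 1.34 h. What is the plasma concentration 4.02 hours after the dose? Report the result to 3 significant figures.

11.6 ng/mL

k = ln 2 / 1.34 = 0.5173 h⁻¹
4.02 h is 3.000 half-lives, so C = 92.9 × (1/2)^3.000 = 92.9 × 0.1250 ≈ 11.6 ng/mL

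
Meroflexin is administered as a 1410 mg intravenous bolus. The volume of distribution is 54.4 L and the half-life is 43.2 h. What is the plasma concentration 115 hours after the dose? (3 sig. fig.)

4.10 µg/mL

C₀ = dose / V = 1410 / 54.4 = 25.92 µg/mL
k = ln 2 / 43.2 = 0.01605 h⁻¹
C(t) = C₀ e^(−kt) = 25.92 × e^(−0.01605 × 115) = 25.92 × e^(−1.845) = 25.92 × 0.1580 ≈ 4.10 µg/mL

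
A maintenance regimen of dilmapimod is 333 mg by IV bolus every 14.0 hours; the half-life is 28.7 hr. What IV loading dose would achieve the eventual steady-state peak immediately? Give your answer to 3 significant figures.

k = ln 2 / 28.7 = 0.02415 hr⁻¹
Accumulation ratio R = 1 / (1 − e^(−kτ)) = 1 / (1 − e^(−0.02415×14.0)) = 1 / (1 − 0.7131) = 3.486
Loading dose = maintenance dose × R = 333 × 3.486 ≈ 1160 mg

1160 mg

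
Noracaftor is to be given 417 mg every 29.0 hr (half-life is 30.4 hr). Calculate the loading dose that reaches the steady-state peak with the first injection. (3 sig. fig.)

862 mg

k = ln 2 / 30.4 = 0.02280 hr⁻¹
Accumulation ratio R = 1 / (1 − e^(−kτ)) = 1 / (1 − e^(−0.02280×29.0)) = 1 / (1 − 0.5162) = 2.067
Loading dose = maintenance dose × R = 417 × 2.067 ≈ 862 mg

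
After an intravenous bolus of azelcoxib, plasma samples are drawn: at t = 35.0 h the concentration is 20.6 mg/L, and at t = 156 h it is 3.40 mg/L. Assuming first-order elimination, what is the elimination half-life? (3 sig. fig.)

46.6 hours

k = ln(C₁/C₂) / (t₂ − t₁) = ln(20.6/3.40) / (156 − 35.0)
  = 1.802 / 121.0 = 0.01489 h⁻¹
t½ = ln 2 / k = ln 2 / 0.01489 ≈ 46.6 hours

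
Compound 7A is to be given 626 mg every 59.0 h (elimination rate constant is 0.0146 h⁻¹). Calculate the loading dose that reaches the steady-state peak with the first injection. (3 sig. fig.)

1080 mg

Accumulation ratio R = 1 / (1 − e^(−kτ)) = 1 / (1 − e^(−0.01460×59.0)) = 1 / (1 − 0.4226) = 1.732
Loading dose = maintenance dose × R = 626 × 1.732 ≈ 1080 mg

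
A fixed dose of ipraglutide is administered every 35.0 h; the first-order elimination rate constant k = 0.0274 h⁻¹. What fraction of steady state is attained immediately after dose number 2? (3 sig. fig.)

f_n = 1 − e^(−nkτ) = 1 − e^(−2 × 0.02740 × 35.0) = 1 − e^(−1.918) = 1 − 0.1469 ≈ 0.853

0.853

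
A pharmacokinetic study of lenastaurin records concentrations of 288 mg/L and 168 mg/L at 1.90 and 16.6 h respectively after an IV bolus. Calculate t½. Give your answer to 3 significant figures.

k = ln(C₁/C₂) / (t₂ − t₁) = ln(288/168) / (16.6 − 1.90)
  = 0.5390 / 14.70 = 0.03667 h⁻¹
t½ = ln 2 / k = ln 2 / 0.03667 ≈ 18.9 hours

18.9 hours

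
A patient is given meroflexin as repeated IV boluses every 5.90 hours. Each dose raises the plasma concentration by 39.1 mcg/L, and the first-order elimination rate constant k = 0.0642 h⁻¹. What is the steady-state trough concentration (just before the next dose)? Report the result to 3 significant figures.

84.9 mcg/L

Fraction remaining after one interval: e^(−kτ) = e^(−0.06420 × 5.90) = 0.6847
R = 1 / (1 − 0.6847) = 3.172
Css,max = 39.1 × 3.172 = 124.0 mcg/L
Css,min = Css,max × e^(−kτ) = 124.0 × 0.6847 ≈ 84.9 mcg/L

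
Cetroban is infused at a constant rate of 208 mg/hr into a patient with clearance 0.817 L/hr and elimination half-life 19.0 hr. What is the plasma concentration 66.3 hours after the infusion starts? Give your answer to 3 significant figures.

232 µg/mL

Css = rate / CL = 208 / 0.817 = 254.6 µg/mL
k = ln 2 / 19.0 = 0.03648 hr⁻¹
C(t) = Css (1 − e^(−kt)) = 254.6 × (1 − e^(−2.419)) = 254.6 × 0.9110 ≈ 232 µg/mL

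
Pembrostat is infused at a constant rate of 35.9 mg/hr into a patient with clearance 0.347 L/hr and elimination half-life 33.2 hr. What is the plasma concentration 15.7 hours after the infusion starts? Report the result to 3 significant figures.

28.9 µg/mL

Css = rate / CL = 35.9 / 0.347 = 103.5 µg/mL
k = ln 2 / 33.2 = 0.02088 hr⁻¹
C(t) = Css (1 − e^(−kt)) = 103.5 × (1 − e^(−0.3278)) = 103.5 × 0.2795 ≈ 28.9 µg/mL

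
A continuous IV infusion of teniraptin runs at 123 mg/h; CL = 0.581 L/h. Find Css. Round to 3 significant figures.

212 µg/mL

Css = infusion rate / CL = 123 / 0.581 ≈ 212 µg/mL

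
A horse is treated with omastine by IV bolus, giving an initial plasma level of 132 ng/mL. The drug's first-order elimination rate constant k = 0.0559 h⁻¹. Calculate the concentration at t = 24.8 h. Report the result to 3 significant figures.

C(t) = C₀ e^(−kt) = 132 × e^(−0.05590 × 24.8) = 132 × e^(−1.386) = 132 × 0.2500 ≈ 33.0 ng/mL

33.0 ng/mL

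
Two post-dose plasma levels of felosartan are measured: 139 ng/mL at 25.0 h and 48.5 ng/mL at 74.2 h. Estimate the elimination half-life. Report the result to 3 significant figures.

32.4 hours

k = ln(C₁/C₂) / (t₂ − t₁) = ln(139/48.5) / (74.2 − 25.0)
  = 1.053 / 49.20 = 0.02140 h⁻¹
t½ = ln 2 / k = ln 2 / 0.02140 ≈ 32.4 hours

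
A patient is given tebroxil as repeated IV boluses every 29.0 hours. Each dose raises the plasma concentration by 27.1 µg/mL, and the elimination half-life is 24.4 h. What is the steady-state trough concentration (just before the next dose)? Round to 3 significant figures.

21.2 µg/mL

k = ln 2 / 24.4 = 0.02841 h⁻¹
Fraction remaining after one interval: e^(−kτ) = e^(−0.02841 × 29.0) = 0.4388
R = 1 / (1 − 0.4388) = 1.782
Css,max = 27.1 × 1.782 = 48.29 µg/mL
Css,min = Css,max × e^(−kτ) = 48.29 × 0.4388 ≈ 21.2 µg/mL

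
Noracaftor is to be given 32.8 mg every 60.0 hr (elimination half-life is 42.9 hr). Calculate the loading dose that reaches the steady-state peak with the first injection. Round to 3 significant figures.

k = ln 2 / 42.9 = 0.01616 hr⁻¹
Accumulation ratio R = 1 / (1 − e^(−kτ)) = 1 / (1 − e^(−0.01616×60.0)) = 1 / (1 − 0.3793) = 1.611
Loading dose = maintenance dose × R = 32.8 × 1.611 ≈ 52.8 mg

52.8 mg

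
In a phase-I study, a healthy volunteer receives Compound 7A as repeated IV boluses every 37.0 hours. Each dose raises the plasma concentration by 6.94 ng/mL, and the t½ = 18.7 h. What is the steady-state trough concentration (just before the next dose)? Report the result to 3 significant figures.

k = ln 2 / 18.7 = 0.03707 h⁻¹
Fraction remaining after one interval: e^(−kτ) = e^(−0.03707 × 37.0) = 0.2537
R = 1 / (1 − 0.2537) = 1.340
Css,max = 6.94 × 1.340 = 9.300 ng/mL
Css,min = Css,max × e^(−kτ) = 9.300 × 0.2537 ≈ 2.36 ng/mL

2.36 ng/mL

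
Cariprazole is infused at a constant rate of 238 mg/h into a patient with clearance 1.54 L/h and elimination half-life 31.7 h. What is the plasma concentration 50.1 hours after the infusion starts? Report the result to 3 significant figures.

Css = rate / CL = 238 / 1.54 = 154.5 µg/mL
k = ln 2 / 31.7 = 0.02187 h⁻¹
C(t) = Css (1 − e^(−kt)) = 154.5 × (1 − e^(−1.095)) = 154.5 × 0.6656 ≈ 103 µg/mL

103 µg/mL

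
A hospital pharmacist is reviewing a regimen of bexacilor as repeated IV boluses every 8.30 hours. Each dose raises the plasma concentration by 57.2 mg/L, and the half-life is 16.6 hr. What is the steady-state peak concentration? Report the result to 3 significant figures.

195 mg/L

k = ln 2 / 16.6 = 0.04176 hr⁻¹
Fraction remaining after one interval: e^(−kτ) = e^(−0.04176 × 8.30) = 0.7071
R = 1 / (1 − 0.7071) = 3.414
Css,max = 57.2 × 3.414 ≈ 195 mg/L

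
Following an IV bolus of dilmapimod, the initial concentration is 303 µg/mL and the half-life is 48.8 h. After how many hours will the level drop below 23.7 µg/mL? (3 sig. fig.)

179 hours

k = ln 2 / 48.8 = 0.01420 h⁻¹
C(t) = C₀ e^(−kt)  ⇒  t = ln(C₀/C) / k
t = ln(303/23.7) / 0.01420 = 2.548 / 0.01420 ≈ 179 hours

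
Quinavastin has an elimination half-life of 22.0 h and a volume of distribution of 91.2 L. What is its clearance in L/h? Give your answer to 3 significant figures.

k = ln 2 / t½ = ln 2 / 22.0 = 0.03151 h⁻¹
CL = k · V = 0.03151 × 91.2 ≈ 2.87 L/h

2.87 L/h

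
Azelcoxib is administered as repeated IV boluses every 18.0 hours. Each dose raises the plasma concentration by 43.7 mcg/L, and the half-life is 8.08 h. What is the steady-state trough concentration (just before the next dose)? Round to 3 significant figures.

k = ln 2 / 8.08 = 0.08579 h⁻¹
Fraction remaining after one interval: e^(−kτ) = e^(−0.08579 × 18.0) = 0.2135
R = 1 / (1 − 0.2135) = 1.271
Css,max = 43.7 × 1.271 = 55.56 mcg/L
Css,min = Css,max × e^(−kτ) = 55.56 × 0.2135 ≈ 11.9 mcg/L

11.9 mcg/L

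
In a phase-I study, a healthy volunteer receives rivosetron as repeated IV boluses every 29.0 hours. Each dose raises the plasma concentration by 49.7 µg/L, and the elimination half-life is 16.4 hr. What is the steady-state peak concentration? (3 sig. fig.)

k = ln 2 / 16.4 = 0.04227 hr⁻¹
Fraction remaining after one interval: e^(−kτ) = e^(−0.04227 × 29.0) = 0.2936
R = 1 / (1 − 0.2936) = 1.416
Css,max = 49.7 × 1.416 ≈ 70.4 µg/L

70.4 µg/L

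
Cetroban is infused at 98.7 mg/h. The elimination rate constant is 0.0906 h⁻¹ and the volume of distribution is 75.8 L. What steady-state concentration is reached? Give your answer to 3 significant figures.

14.4 mg/L

CL = k · V = 0.0906 × 75.8 = 6.867 L/h
Css = rate / CL = 98.7 / 6.867 ≈ 14.4 mg/L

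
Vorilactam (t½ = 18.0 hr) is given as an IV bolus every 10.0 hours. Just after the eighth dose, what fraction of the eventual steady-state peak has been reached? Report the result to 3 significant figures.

0.954

k = ln 2 / 18.0 = 0.03851 hr⁻¹
f_n = 1 − e^(−nkτ) = 1 − e^(−8 × 0.03851 × 10.0) = 1 − e^(−3.081) = 1 − 0.04593 ≈ 0.954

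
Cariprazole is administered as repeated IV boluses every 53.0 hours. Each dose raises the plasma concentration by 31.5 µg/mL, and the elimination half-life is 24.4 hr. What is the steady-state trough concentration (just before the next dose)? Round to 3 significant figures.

k = ln 2 / 24.4 = 0.02841 hr⁻¹
Fraction remaining after one interval: e^(−kτ) = e^(−0.02841 × 53.0) = 0.2219
R = 1 / (1 − 0.2219) = 1.285
Css,max = 31.5 × 1.285 = 40.48 µg/mL
Css,min = Css,max × e^(−kτ) = 40.48 × 0.2219 ≈ 8.98 µg/mL

8.98 µg/mL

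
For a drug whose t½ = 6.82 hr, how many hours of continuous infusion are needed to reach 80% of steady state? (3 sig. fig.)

k = ln 2 / 6.82 = 0.1016 hr⁻¹
f = 1 − e^(−kt)  ⇒  t = −ln(1 − f) / k
t = −ln(1 − 0.8) / 0.1016 = 1.609 / 0.1016 ≈ 15.8 hours

15.8 hours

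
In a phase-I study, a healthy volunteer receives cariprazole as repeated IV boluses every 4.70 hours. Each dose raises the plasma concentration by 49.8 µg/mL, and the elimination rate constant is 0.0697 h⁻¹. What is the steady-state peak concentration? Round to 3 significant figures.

Fraction remaining after one interval: e^(−kτ) = e^(−0.06970 × 4.70) = 0.7207
R = 1 / (1 − 0.7207) = 3.580
Css,max = 49.8 × 3.580 ≈ 178 µg/mL

178 µg/mL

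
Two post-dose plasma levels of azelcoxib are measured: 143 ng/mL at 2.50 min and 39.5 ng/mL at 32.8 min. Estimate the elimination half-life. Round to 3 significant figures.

k = ln(C₁/C₂) / (t₂ − t₁) = ln(143/39.5) / (32.8 − 2.50)
  = 1.287 / 30.30 = 0.04246 min⁻¹
t½ = ln 2 / k = ln 2 / 0.04246 ≈ 16.3 minutes

16.3 minutes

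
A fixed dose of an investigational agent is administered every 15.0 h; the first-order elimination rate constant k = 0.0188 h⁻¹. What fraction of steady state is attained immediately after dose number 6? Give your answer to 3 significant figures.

f_n = 1 − e^(−nkτ) = 1 − e^(−6 × 0.01880 × 15.0) = 1 − e^(−1.692) = 1 − 0.1842 ≈ 0.816

0.816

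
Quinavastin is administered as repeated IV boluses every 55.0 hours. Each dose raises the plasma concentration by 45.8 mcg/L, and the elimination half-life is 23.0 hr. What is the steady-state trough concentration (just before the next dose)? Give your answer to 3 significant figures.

k = ln 2 / 23.0 = 0.03014 hr⁻¹
Fraction remaining after one interval: e^(−kτ) = e^(−0.03014 × 55.0) = 0.1906
R = 1 / (1 − 0.1906) = 1.235
Css,max = 45.8 × 1.235 = 56.59 mcg/L
Css,min = Css,max × e^(−kτ) = 56.59 × 0.1906 ≈ 10.8 mcg/L

10.8 mcg/L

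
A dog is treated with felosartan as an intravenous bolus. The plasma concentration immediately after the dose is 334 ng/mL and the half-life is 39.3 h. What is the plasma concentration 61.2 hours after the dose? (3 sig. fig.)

113 ng/mL

k = ln 2 / 39.3 = 0.01764 h⁻¹
C(t) = C₀ e^(−kt) = 334 × e^(−0.01764 × 61.2) = 334 × e^(−1.079) = 334 × 0.3398 ≈ 113 ng/mL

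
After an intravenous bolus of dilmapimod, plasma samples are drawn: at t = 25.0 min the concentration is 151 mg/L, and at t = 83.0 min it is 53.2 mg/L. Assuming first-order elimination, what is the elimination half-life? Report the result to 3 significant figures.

38.5 minutes

k = ln(C₁/C₂) / (t₂ − t₁) = ln(151/53.2) / (83.0 − 25.0)
  = 1.043 / 58.00 = 0.01799 min⁻¹
t½ = ln 2 / k = ln 2 / 0.01799 ≈ 38.5 minutes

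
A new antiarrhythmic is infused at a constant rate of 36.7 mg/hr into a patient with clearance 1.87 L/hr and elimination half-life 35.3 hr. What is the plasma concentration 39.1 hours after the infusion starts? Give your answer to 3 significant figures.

10.5 mg/L

Css = rate / CL = 36.7 / 1.87 = 19.63 mg/L
k = ln 2 / 35.3 = 0.01964 hr⁻¹
C(t) = Css (1 − e^(−kt)) = 19.63 × (1 − e^(−0.7678)) = 19.63 × 0.5360 ≈ 10.5 mg/L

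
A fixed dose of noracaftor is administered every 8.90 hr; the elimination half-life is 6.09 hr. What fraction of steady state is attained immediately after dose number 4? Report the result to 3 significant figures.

0.983

k = ln 2 / 6.09 = 0.1138 hr⁻¹
f_n = 1 − e^(−nkτ) = 1 − e^(−4 × 0.1138 × 8.90) = 1 − e^(−4.052) = 1 − 0.01739 ≈ 0.983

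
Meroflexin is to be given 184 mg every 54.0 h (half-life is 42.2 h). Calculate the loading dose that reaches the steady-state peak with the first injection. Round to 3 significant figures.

k = ln 2 / 42.2 = 0.01643 h⁻¹
Accumulation ratio R = 1 / (1 − e^(−kτ)) = 1 / (1 − e^(−0.01643×54.0)) = 1 / (1 − 0.4119) = 1.700
Loading dose = maintenance dose × R = 184 × 1.700 ≈ 313 mg

313 mg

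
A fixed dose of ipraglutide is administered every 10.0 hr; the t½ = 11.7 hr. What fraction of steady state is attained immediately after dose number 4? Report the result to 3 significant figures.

0.906

k = ln 2 / 11.7 = 0.05924 hr⁻¹
f_n = 1 − e^(−nkτ) = 1 − e^(−4 × 0.05924 × 10.0) = 1 − e^(−2.370) = 1 − 0.09351 ≈ 0.906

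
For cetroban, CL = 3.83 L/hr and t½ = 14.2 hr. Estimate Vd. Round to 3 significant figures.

78.5 L

k = ln 2 / t½ = ln 2 / 14.2 = 0.04881 hr⁻¹
V = CL / k = 3.83 / 0.04881 ≈ 78.5 L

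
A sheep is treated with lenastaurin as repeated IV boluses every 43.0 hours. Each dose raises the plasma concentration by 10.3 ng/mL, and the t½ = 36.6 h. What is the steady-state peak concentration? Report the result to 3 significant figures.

k = ln 2 / 36.6 = 0.01894 h⁻¹
Fraction remaining after one interval: e^(−kτ) = e^(−0.01894 × 43.0) = 0.4429
R = 1 / (1 − 0.4429) = 1.795
Css,max = 10.3 × 1.795 ≈ 18.5 ng/mL

18.5 ng/mL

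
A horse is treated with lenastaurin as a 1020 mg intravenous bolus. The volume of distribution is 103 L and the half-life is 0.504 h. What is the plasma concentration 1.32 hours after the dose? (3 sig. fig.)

1.61 µg/mL

C₀ = dose / V = 1020 / 103 = 9.903 µg/mL
k = ln 2 / 0.504 = 1.375 h⁻¹
C(t) = C₀ e^(−kt) = 9.903 × e^(−1.375 × 1.32) = 9.903 × e^(−1.815) = 9.903 × 0.1628 ≈ 1.61 µg/mL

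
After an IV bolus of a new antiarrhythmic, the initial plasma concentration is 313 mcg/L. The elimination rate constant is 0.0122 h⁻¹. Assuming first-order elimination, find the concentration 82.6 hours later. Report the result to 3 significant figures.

114 mcg/L

C(t) = C₀ e^(−kt) = 313 × e^(−0.01220 × 82.6) = 313 × e^(−1.008) = 313 × 0.3651 ≈ 114 mcg/L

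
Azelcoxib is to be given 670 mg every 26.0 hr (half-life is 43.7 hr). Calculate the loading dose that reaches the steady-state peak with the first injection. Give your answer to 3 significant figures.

k = ln 2 / 43.7 = 0.01586 hr⁻¹
Accumulation ratio R = 1 / (1 − e^(−kτ)) = 1 / (1 − e^(−0.01586×26.0)) = 1 / (1 − 0.6621) = 2.959
Loading dose = maintenance dose × R = 670 × 2.959 ≈ 1980 mg

1980 mg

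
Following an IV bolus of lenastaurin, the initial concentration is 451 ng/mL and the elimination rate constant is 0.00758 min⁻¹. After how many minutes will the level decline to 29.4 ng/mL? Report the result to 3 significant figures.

360 minutes

C(t) = C₀ e^(−kt)  ⇒  t = ln(C₀/C) / k
t = ln(451/29.4) / 0.007580 = 2.730 / 0.007580 ≈ 360 minutes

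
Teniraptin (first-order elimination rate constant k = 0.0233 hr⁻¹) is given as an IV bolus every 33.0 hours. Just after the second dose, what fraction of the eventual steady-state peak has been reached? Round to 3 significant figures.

0.785

f_n = 1 − e^(−nkτ) = 1 − e^(−2 × 0.02330 × 33.0) = 1 − e^(−1.538) = 1 − 0.2149 ≈ 0.785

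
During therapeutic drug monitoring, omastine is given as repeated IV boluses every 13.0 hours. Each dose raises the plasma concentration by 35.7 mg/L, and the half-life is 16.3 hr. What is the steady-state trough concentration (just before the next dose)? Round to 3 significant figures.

48.4 mg/L

k = ln 2 / 16.3 = 0.04252 hr⁻¹
Fraction remaining after one interval: e^(−kτ) = e^(−0.04252 × 13.0) = 0.5753
R = 1 / (1 − 0.5753) = 2.355
Css,max = 35.7 × 2.355 = 84.06 mg/L
Css,min = Css,max × e^(−kτ) = 84.06 × 0.5753 ≈ 48.4 mg/L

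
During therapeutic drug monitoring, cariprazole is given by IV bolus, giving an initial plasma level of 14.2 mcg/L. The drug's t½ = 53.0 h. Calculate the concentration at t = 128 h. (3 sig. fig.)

k = ln 2 / 53.0 = 0.01308 h⁻¹
128 h is 2.415 half-lives, so C = 14.2 × (1/2)^2.415 = 14.2 × 0.1875 ≈ 2.66 mcg/L

2.66 mcg/L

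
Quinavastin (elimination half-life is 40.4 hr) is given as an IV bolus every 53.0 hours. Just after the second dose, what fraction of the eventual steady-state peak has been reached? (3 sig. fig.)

k = ln 2 / 40.4 = 0.01716 hr⁻¹
f_n = 1 − e^(−nkτ) = 1 − e^(−2 × 0.01716 × 53.0) = 1 − e^(−1.819) = 1 − 0.1622 ≈ 0.838

0.838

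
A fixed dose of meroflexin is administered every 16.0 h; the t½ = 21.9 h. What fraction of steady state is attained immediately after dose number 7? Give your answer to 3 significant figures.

0.971

k = ln 2 / 21.9 = 0.03165 h⁻¹
f_n = 1 − e^(−nkτ) = 1 − e^(−7 × 0.03165 × 16.0) = 1 − e^(−3.545) = 1 − 0.02887 ≈ 0.971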